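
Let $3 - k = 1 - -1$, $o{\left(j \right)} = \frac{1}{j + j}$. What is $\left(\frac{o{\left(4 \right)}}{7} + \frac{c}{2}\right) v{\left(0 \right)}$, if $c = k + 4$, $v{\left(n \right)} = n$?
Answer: $0$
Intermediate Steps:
$o{\left(j \right)} = \frac{1}{2 j}$
$k = 1$ ($k = 3 - \left(1 - -1\right) = 3 - \left(1 + 1\right) = 3 - 2 = 1$)
$c = 5$ ($c = 1 + 4 = 5$)
$\left(\frac{o{\left(4 \right)}}{7} + \frac{c}{2}\right) v{\left(0 \right)} = \left(\frac{\frac{1}{2} \cdot \frac{1}{4}}{7} + \frac{5}{2}\right) 0 = \left(\frac{1}{2} \cdot \frac{1}{4} \cdot \frac{1}{7} + 5 \cdot \frac{1}{2}\right) 0 = \left(\frac{1}{8} \cdot \frac{1}{7} + \frac{5}{2}\right) 0 = \left(\frac{1}{56} + \frac{5}{2}\right) 0 = \frac{141}{56} \cdot 0 = 0$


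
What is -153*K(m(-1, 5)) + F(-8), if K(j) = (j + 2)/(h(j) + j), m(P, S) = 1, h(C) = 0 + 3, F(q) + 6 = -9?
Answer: -519/4 ≈ -129.75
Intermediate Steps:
F(q) = -15 (F(q) = -6 - 9 = -15)
h(C) = 3
K(j) = (2 + j)/(3 + j) (K(j) = (j + 2)/(3 + j) = (2 + j)/(3 + j))
-153*K(m(-1, 5)) + F(-8) = -153*(2 + 1)/(3 + 1) - 15 = -153*3/4 - 15 = -153*¾ - 15 = -459/4 - 15 = -519/4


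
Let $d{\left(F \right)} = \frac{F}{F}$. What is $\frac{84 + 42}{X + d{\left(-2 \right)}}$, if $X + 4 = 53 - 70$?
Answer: $- \frac{63}{10} \approx -6.3$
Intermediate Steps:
$X = -21$ ($X = -4 + \left(53 - 70\right) = -4 - 17 = -21$)
$d{\left(F \right)} = 1$
$\frac{84 + 42}{X + d{\left(-2 \right)}} = \frac{84 + 42}{-21 + 1} = \frac{126}{-20} = 126 \left(- \frac{1}{20}\right) = - \frac{63}{10}$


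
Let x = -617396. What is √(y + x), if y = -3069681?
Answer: I*√3687077 ≈ 1920.2*I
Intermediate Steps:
√(y + x) = √(-3069681 - 617396) = √(-3687077) = I*√3687077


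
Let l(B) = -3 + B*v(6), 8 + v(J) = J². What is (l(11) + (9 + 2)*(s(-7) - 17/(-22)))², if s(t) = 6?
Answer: 576081/4 ≈ 1.4402e+5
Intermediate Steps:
v(J) = -8 + J²
l(B) = -3 + 28*B (l(B) = -3 + B*(-8 + 6²) = -3 + B*(-8 + 36) = -3 + B*28 = -3 + 28*B)
(l(11) + (9 + 2)*(s(-7) - 17/(-22)))² = ((-3 + 28*11) + (9 + 2)*(6 - 17/(-22)))² = ((-3 + 308) + 11*(6 - 17*(-1/22)))² = (305 + 11*(6 + 17/22))² = (305 + 11*(149/22))² = (305 + 149/2)² = (759/2)² = 576081/4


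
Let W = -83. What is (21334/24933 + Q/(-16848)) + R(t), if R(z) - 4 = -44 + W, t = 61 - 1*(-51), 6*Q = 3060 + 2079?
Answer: -11406816781/93349152 ≈ -122.20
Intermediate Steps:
Q = 1713/2 (Q = (3060 + 2079)/6 = (⅙)*5139 = 1713/2 ≈ 856.50)
t = 112 (t = 61 + 51 = 112)
R(z) = -123 (R(z) = 4 + (-44 - 83) = 4 - 127 = -123)
(21334/24933 + Q/(-16848)) + R(t) = (21334/24933 + (1713/2)/(-16848)) - 123 = (21334*(1/24933) + (1713/2)*(-1/16848)) - 123 = (21334/24933 - 571/11232) - 123 = 75128915/93349152 - 123 = -11406816781/93349152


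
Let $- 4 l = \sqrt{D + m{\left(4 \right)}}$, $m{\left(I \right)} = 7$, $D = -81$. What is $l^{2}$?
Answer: $- \frac{37}{8} \approx -4.625$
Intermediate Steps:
$l = - \frac{i \sqrt{74}}{4}$ ($l = - \frac{\sqrt{-81 + 7}}{4} = - \frac{\sqrt{-74}}{4} = - \frac{i \sqrt{74}}{4} \approx - 2.1506 i$)
$l^{2} = \left(- \frac{i \sqrt{74}}{4}\right)^{2} = - \frac{37}{8}$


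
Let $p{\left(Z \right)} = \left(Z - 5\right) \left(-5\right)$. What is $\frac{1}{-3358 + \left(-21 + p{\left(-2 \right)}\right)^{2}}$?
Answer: $- \frac{1}{3162} \approx -0.00031626$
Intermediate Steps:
$p{\left(Z \right)} = 25 - 5 Z$ ($p{\left(Z \right)} = \left(-5 + Z\right) \left(-5\right) = 25 - 5 Z$)
$\frac{1}{-3358 + \left(-21 + p{\left(-2 \right)}\right)^{2}} = \frac{1}{-3358 + \left(-21 + \left(25 - -10\right)\right)^{2}} = \frac{1}{-3358 + \left(-21 + \left(25 + 10\right)\right)^{2}} = \frac{1}{-3358 + \left(-21 + 35\right)^{2}} = \frac{1}{-3358 + 14^{2}} = \frac{1}{-3358 + 196} = \frac{1}{-3162} = - \frac{1}{3162}$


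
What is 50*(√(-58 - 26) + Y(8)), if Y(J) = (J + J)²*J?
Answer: 102400 + 100*I*√21 ≈ 1.024e+5 + 458.26*I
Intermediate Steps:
Y(J) = 4*J³ (Y(J) = (2*J)²*J = (4*J²)*J = 4*J³)
50*(√(-58 - 26) + Y(8)) = 50*(√(-58 - 26) + 4*8³) = 50*(√(-84) + 4*512) = 50*(2*I*√21 + 2048) = 50*(2048 + 2*I*√21) = 102400 + 100*I*√21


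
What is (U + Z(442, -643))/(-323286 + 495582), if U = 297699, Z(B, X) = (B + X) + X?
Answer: 296855/172296 ≈ 1.7229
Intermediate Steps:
Z(B, X) = B + 2*X
(U + Z(442, -643))/(-323286 + 495582) = (297699 + (442 + 2*(-643)))/(-323286 + 495582) = (297699 + (442 - 1286))/172296 = (297699 - 844)*(1/172296) = 296855*(1/172296) = 296855/172296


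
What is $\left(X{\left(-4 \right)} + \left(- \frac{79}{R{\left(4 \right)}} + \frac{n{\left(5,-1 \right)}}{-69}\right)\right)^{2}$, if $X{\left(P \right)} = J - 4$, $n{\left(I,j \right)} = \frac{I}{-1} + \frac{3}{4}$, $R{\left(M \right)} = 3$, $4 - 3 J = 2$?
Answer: $\frac{66765241}{76176} \approx 876.46$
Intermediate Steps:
$J = \frac{2}{3}$ ($J = \frac{4}{3} - \frac{2}{3} = \frac{2}{3} \approx 0.66667$)
$n{\left(I,j \right)} = \frac{3}{4} - I$ ($n{\left(I,j \right)} = I \left(-1\right) + 3 \cdot \frac{1}{4} = - I + \frac{3}{4} = \frac{3}{4} - I$)
$X{\left(P \right)} = - \frac{10}{3}$ ($X{\left(P \right)} = \frac{2}{3} - 4 = - \frac{10}{3}$)
$\left(X{\left(-4 \right)} + \left(- \frac{79}{R{\left(4 \right)}} + \frac{n{\left(5,-1 \right)}}{-69}\right)\right)^{2} = \left(- \frac{10}{3} - \left(\frac{79}{3} - \frac{\frac{3}{4} - 5}{-69}\right)\right)^{2} = \left(- \frac{10}{3} - \left(\frac{79}{3} - \left(\frac{3}{4} - 5\right) \left(- \frac{1}{69}\right)\right)\right)^{2} = \left(- \frac{10}{3} - \frac{2417}{92}\right)^{2} = \left(- \frac{8171}{276}\right)^{2} = \frac{66765241}{76176}$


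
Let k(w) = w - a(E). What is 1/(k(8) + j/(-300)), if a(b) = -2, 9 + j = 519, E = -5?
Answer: 10/83 ≈ 0.12048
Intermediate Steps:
j = 510 (j = -9 + 519 = 510)
k(w) = 2 + w (k(w) = w - 1*(-2) = w + 2 = 2 + w)
1/(k(8) + j/(-300)) = 1/((2 + 8) + 510/(-300)) = 1/(10 + 510*(-1/300)) = 1/(10 - 17/10) = 1/(83/10) = 10/83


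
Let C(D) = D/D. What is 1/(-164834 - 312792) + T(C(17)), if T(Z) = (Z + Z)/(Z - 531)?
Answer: -477891/126570890 ≈ -0.0037757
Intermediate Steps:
C(D) = 1
T(Z) = 2*Z/(-531 + Z) (T(Z) = (2*Z)/(-531 + Z) = 2*Z/(-531 + Z))
1/(-164834 - 312792) + T(C(17)) = 1/(-164834 - 312792) + 2*1/(-531 + 1) = 1/(-477626) + 2*1/(-530) = -1/477626 + 2*1*(-1/530) = -1/477626 - 1/265 = -477891/126570890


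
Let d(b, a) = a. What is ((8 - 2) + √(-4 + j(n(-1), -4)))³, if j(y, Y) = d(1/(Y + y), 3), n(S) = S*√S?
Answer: (6 + I)³ ≈ 198.0 + 107.0*I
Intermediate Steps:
n(S) = S^(3/2)
j(y, Y) = 3
((8 - 2) + √(-4 + j(n(-1), -4)))³ = ((8 - 2) + √(-4 + 3))³ = (6 + √(-1))³ = (6 + I)³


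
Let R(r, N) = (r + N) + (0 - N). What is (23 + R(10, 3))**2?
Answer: 1089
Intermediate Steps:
R(r, N) = r (R(r, N) = (N + r) - N = r)
(23 + R(10, 3))**2 = (23 + 10)**2 = 33**2 = 1089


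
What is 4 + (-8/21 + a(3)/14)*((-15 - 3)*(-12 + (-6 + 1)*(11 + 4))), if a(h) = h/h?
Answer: -3365/7 ≈ -480.71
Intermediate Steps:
a(h) = 1
4 + (-8/21 + a(3)/14)*((-15 - 3)*(-12 + (-6 + 1)*(11 + 4))) = 4 + (-8/21 + 1/14)*((-15 - 3)*(-12 + (-6 + 1)*(11 + 4))) = 4 + (-8*1/21 + 1*(1/14))*(-18*(-12 - 5*15)) = 4 + (-8/21 + 1/14)*(-18*(-12 - 75)) = 4 - (-39)*(-87)/7 = 4 - 13/42*1566 = 4 - 3393/7 = -3365/7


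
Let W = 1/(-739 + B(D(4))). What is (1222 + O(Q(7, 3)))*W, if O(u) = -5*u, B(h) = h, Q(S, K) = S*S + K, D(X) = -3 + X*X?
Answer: -481/363 ≈ -1.3251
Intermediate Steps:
D(X) = -3 + X²
Q(S, K) = K + S² (Q(S, K) = S² + K = K + S²)
W = -1/726 (W = 1/(-739 + (-3 + 4²)) = 1/(-739 + (-3 + 16)) = 1/(-739 + 13) = 1/(-726) = -1/726 ≈ -0.0013774)
(1222 + O(Q(7, 3)))*W = (1222 - 5*(3 + 7²))*(-1/726) = (1222 - 5*(3 + 49))*(-1/726) = (1222 - 5*52)*(-1/726) = (1222 - 260)*(-1/726) = 962*(-1/726) = -481/363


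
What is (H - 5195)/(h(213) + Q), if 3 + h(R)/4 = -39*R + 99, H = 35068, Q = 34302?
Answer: 29873/1458 ≈ 20.489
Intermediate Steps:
h(R) = 384 - 156*R (h(R) = -12 + 4*(-39*R + 99) = -12 + 4*(99 - 39*R) = -12 + (396 - 156*R) = 384 - 156*R)
(H - 5195)/(h(213) + Q) = (35068 - 5195)/((384 - 156*213) + 34302) = 29873/((384 - 33228) + 34302) = 29873/(-32844 + 34302) = 29873/1458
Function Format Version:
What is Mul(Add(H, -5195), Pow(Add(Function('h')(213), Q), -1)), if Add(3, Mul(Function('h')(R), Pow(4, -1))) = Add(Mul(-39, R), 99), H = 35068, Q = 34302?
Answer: Rational(29873, 1458) ≈ 20.489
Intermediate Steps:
Function('h')(R) = Add(384, Mul(-156, R)) (Function('h')(R) = Add(-12, Mul(4, Add(Mul(-39, R), 99))) = Add(-12, Mul(4, Add(99, Mul(-39, R)))) = Add(-12, Add(396, Mul(-156, R))) = Add(384, Mul(-156, R)))
Mul(Add(H, -5195), Pow(Add(Function('h')(213), Q), -1)) = Mul(Add(35068, -5195), Pow(Add(Add(384, Mul(-156, 213)), 34302), -1)) = Mul(29873, Pow(Add(Add(384, -33228), 34302), -1)) = Mul(29873, Pow(Add(-32844, 34302), -1)) = Mul(29873, Pow(1458, -1)) = Mul(29873, Rational(1, 1458)) = Rational(29873, 1458)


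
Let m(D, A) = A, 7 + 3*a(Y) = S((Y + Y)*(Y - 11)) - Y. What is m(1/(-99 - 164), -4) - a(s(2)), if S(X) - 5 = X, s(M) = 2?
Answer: 28/3 ≈ 9.3333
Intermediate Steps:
S(X) = 5 + X
a(Y) = -⅔ - Y/3 + 2*Y*(-11 + Y)/3 (a(Y) = -7/3 + ((5 + (Y + Y)*(Y - 11)) - Y)/3 = -7/3 + ((5 + (2*Y)*(-11 + Y)) - Y)/3 = -7/3 + ((5 + 2*Y*(-11 + Y)) - Y)/3 = -7/3 + (5 - Y + 2*Y*(-11 + Y))/3 = -7/3 + (5/3 - Y/3 + 2*Y*(-11 + Y)/3) = -⅔ - Y/3 + 2*Y*(-11 + Y)/3)
m(1/(-99 - 164), -4) - a(s(2)) = -4 - (-⅔ - ⅓*2 + (⅔)*2*(-11 + 2)) = -4 - (-⅔ - ⅔ + (⅔)*2*(-9)) = -4 - (-⅔ - ⅔ - 12) = -4 - 1*(-40/3) = -4 + 40/3 = 28/3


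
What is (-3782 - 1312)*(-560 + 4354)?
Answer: -19326636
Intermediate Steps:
(-3782 - 1312)*(-560 + 4354) = -5094*3794 = -19326636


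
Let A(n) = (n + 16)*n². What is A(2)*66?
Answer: 4752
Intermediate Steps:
A(n) = n²*(16 + n) (A(n) = (16 + n)*n² = n²*(16 + n))
A(2)*66 = (2²*(16 + 2))*66 = (4*18)*66 = 72*66 = 4752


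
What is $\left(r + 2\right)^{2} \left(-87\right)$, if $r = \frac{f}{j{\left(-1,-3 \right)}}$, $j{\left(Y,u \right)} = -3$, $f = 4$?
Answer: $- \frac{116}{3} \approx -38.667$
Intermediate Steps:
$r = - \frac{4}{3}$ ($r = \frac{4}{-3} = 4 \left(- \frac{1}{3}\right) = - \frac{4}{3} \approx -1.3333$)
$\left(r + 2\right)^{2} \left(-87\right) = \left(- \frac{4}{3} + 2\right)^{2} \left(-87\right) = \left(\frac{2}{3}\right)^{2} \left(-87\right) = \frac{4}{9} \left(-87\right) = - \frac{116}{3}$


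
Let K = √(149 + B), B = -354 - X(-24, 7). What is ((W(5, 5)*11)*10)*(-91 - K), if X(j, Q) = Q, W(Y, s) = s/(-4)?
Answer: 25025/2 + 275*I*√53 ≈ 12513.0 + 2002.0*I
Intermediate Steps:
W(Y, s) = -s/4 (W(Y, s) = s*(-¼) = -s/4)
B = -361 (B = -354 - 1*7 = -354 - 7 = -361)
K = 2*I*√53 (K = √(149 - 361) = √(-212) = 2*I*√53 ≈ 14.56*I)
((W(5, 5)*11)*10)*(-91 - K) = ((-¼*5*11)*10)*(-91 - 2*I*√53) = (-5/4*11*10)*(-91 - 2*I*√53) = (-55/4*10)*(-91 - 2*I*√53) = -275*(-91 - 2*I*√53)/2 = 25025/2 + 275*I*√53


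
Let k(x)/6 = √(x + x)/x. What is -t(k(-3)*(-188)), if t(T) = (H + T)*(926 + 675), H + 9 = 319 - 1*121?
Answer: -302589 - 601976*I*√6 ≈ -3.0259e+5 - 1.4745e+6*I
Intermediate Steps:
k(x) = 6*√2/√x (k(x) = 6*(√(x + x)/x) = 6*(√(2*x)/x) = 6*((√2*√x)/x) = 6*(√2/√x) = 6*√2/√x)
H = 189 (H = -9 + (319 - 1*121) = -9 + (319 - 121) = -9 + 198 = 189)
t(T) = 302589 + 1601*T (t(T) = (189 + T)*(926 + 675) = (189 + T)*1601 = 302589 + 1601*T)
-t(k(-3)*(-188)) = -(302589 + 1601*((6*√2/√(-3))*(-188))) = -(302589 + 1601*((6*√2*(-I*√3/3))*(-188))) = -(302589 + 1601*(-2*I*√6*(-188))) = -(302589 + 1601*(376*I*√6)) = -(302589 + 601976*I*√6) = -302589 - 601976*I*√6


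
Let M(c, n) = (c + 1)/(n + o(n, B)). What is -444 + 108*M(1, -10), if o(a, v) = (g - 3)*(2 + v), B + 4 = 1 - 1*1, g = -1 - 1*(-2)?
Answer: -480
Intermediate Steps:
g = 1 (g = -1 + 2 = 1)
B = -4 (B = -4 + (1 - 1*1) = -4 + (1 - 1) = -4 + 0 = -4)
o(a, v) = -4 - 2*v (o(a, v) = (1 - 3)*(2 + v) = -2*(2 + v) = -4 - 2*v)
M(c, n) = (1 + c)/(4 + n) (M(c, n) = (c + 1)/(n + (-4 - 2*(-4))) = (1 + c)/(n + (-4 + 8)) = (1 + c)/(n + 4) = (1 + c)/(4 + n))
-444 + 108*M(1, -10) = -444 + 108*((1 + 1)/(4 - 10)) = -444 + 108*(2/(-6)) = -444 + 108*(-⅙*2) = -444 + 108*(-⅓) = -444 - 36 = -480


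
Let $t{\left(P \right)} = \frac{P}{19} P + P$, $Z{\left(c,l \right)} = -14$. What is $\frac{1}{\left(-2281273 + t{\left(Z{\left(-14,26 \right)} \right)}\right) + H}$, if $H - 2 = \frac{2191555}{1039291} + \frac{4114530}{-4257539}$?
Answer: $- \frac{402256542259}{917657206919256194} \approx -4.3835 \cdot 10^{-7}$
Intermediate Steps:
$t{\left(P \right)} = P + \frac{P^{2}}{19}$ ($t{\left(P \right)} = P \frac{1}{19} P + P = \frac{P}{19} P + P = \frac{P^{2}}{19} + P = P + \frac{P^{2}}{19}$)
$H = \frac{1264007346783}{402256542259}$ ($H = 2 + \left(\frac{2191555}{1039291} + \frac{4114530}{-4257539}\right) = 2 + \left(2191555 \cdot \frac{1}{1039291} + 4114530 \left(- \frac{1}{4257539}\right)\right) = 2 + \left(\frac{2191555}{1039291} - \frac{4114530}{4257539}\right) = 2 + \frac{459494262265}{402256542259} = \frac{1264007346783}{402256542259} \approx 3.1423$)
$\frac{1}{\left(-2281273 + t{\left(Z{\left(-14,26 \right)} \right)}\right) + H} = \frac{1}{\left(-2281273 + \frac{1}{19} \left(-14\right) \left(19 - 14\right)\right) + \frac{1264007346783}{402256542259}} = \frac{1}{\left(-2281273 + \frac{1}{19} \left(-14\right) 5\right) + \frac{1264007346783}{402256542259}} = \frac{1}{\left(-2281273 - \frac{70}{19}\right) + \frac{1264007346783}{402256542259}} = \frac{1}{- \frac{43344257}{19} + \frac{1264007346783}{402256542259}} = \frac{1}{- \frac{917657206919256194}{402256542259}} = - \frac{402256542259}{917657206919256194}$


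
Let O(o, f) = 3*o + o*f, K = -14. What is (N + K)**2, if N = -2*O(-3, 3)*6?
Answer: 40804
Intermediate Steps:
O(o, f) = 3*o + f*o
N = 216 (N = -(-6)*(3 + 3)*6 = -(-6)*6*6 = -2*(-18)*6 = 36*6 = 216)
(N + K)**2 = (216 - 14)**2 = 202**2 = 40804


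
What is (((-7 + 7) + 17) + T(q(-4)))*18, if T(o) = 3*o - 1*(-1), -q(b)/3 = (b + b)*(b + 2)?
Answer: -2268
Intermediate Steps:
q(b) = -6*b*(2 + b) (q(b) = -3*(b + b)*(b + 2) = -3*2*b*(2 + b) = -6*b*(2 + b))
T(o) = 1 + 3*o (T(o) = 3*o + 1 = 1 + 3*o)
(((-7 + 7) + 17) + T(q(-4)))*18 = (((-7 + 7) + 17) + (1 + 3*(-6*(-4)*(2 - 4))))*18 = ((0 + 17) + (1 + 3*(-6*(-4)*(-2))))*18 = (17 + (1 + 3*(-48)))*18 = (17 + (1 - 144))*18 = (17 - 143)*18 = -126*18 = -2268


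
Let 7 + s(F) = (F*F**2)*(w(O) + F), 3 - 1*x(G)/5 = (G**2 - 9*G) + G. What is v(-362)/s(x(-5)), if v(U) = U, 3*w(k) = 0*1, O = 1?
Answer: -362/9235209993 ≈ -3.9198e-8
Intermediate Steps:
x(G) = 15 - 5*G**2 + 40*G (x(G) = 15 - 5*((G**2 - 9*G) + G) = 15 - 5*(G**2 - 8*G) = 15 + (-5*G**2 + 40*G) = 15 - 5*G**2 + 40*G)
w(k) = 0 (w(k) = (0*1)/3 = (1/3)*0 = 0)
s(F) = -7 + F**4 (s(F) = -7 + (F*F**2)*(0 + F) = -7 + F**3*F = -7 + F**4)
v(-362)/s(x(-5)) = -362/(-7 + (15 - 5*(-5)**2 + 40*(-5))**4) = -362/(-7 + (15 - 5*25 - 200)**4) = -362/(-7 + (15 - 125 - 200)**4) = -362/(-7 + (-310)**4) = -362/(-7 + 9235210000) = -362/9235209993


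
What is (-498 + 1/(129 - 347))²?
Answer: 11786359225/47524 ≈ 2.4801e+5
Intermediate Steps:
(-498 + 1/(129 - 347))² = (-498 + 1/(-218))² = (-498 - 1/218)² = (-108565/218)² = 11786359225/47524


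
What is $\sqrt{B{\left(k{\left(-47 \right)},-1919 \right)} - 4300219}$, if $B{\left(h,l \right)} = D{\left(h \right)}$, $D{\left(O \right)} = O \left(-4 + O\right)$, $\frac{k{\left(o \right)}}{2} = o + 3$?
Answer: $i \sqrt{4292123} \approx 2071.7 i$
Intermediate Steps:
$k{\left(o \right)} = 6 + 2 o$ ($k{\left(o \right)} = 2 \left(o + 3\right) = 2 \left(3 + o\right) = 6 + 2 o$)
$B{\left(h,l \right)} = h \left(-4 + h\right)$
$\sqrt{B{\left(k{\left(-47 \right)},-1919 \right)} - 4300219} = \sqrt{\left(6 + 2 \left(-47\right)\right) \left(-4 + \left(6 + 2 \left(-47\right)\right)\right) - 4300219} = \sqrt{\left(6 - 94\right) \left(-4 + \left(6 - 94\right)\right) - 4300219} = \sqrt{- 88 \left(-4 - 88\right) - 4300219} = \sqrt{\left(-88\right) \left(-92\right) - 4300219} = \sqrt{8096 - 4300219} = \sqrt{-4292123} = i \sqrt{4292123}$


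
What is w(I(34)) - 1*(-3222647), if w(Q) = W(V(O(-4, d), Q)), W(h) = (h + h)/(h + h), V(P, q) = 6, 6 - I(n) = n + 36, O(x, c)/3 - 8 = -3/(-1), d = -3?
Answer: 3222648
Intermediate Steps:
O(x, c) = 33 (O(x, c) = 24 + 3*(-3/(-1)) = 24 + 3*(-3*(-1)) = 24 + 3*3 = 24 + 9 = 33)
I(n) = -30 - n (I(n) = 6 - (n + 36) = 6 - (36 + n) = 6 + (-36 - n) = -30 - n)
W(h) = 1 (W(h) = (2*h)/((2*h)) = (2*h)*(1/(2*h)) = 1)
w(Q) = 1
w(I(34)) - 1*(-3222647) = 1 - 1*(-3222647) = 1 + 3222647 = 3222648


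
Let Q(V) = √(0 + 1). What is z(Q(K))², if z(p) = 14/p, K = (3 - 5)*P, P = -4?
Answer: 196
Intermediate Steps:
K = 8 (K = (3 - 5)*(-4) = -2*(-4) = 8)
Q(V) = 1 (Q(V) = √1 = 1)
z(Q(K))² = (14/1)² = (14*1)² = 14² = 196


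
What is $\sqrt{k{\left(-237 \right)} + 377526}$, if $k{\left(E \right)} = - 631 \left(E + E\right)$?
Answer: $6 \sqrt{18795} \approx 822.57$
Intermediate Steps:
$k{\left(E \right)} = - 1262 E$ ($k{\left(E \right)} = - 631 \cdot 2 E = - 1262 E$)
$\sqrt{k{\left(-237 \right)} + 377526} = \sqrt{\left(-1262\right) \left(-237\right) + 377526} = \sqrt{299094 + 377526} = \sqrt{676620} = 6 \sqrt{18795}$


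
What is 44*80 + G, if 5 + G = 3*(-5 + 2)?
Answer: 3506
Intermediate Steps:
G = -14 (G = -5 + 3*(-5 + 2) = -5 + 3*(-3) = -5 - 9 = -14)
44*80 + G = 44*80 - 14 = 3520 - 14 = 3506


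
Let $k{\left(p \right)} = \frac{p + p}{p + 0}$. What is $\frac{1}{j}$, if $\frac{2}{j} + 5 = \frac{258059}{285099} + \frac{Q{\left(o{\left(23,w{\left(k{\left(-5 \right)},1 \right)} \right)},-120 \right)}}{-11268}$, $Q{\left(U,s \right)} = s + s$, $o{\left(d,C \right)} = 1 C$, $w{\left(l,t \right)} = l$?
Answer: $- \frac{60584468}{29745329} \approx -2.0368$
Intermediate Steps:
$k{\left(p \right)} = 2$ ($k{\left(p \right)} = \frac{2 p}{p} = 2$)
$o{\left(d,C \right)} = C$
$Q{\left(U,s \right)} = 2 s$
$j = - \frac{29745329}{60584468}$ ($j = \frac{2}{-5 + \left(\frac{258059}{285099} + \frac{2 \left(-120\right)}{-11268}\right)} = \frac{2}{-5 + \left(258059 \cdot \frac{1}{285099} - - \frac{20}{939}\right)} = \frac{2}{-5 + \left(\frac{258059}{285099} + \frac{20}{939}\right)} = \frac{2}{-5 + \frac{27557709}{29745329}} = \frac{2}{- \frac{121168936}{29745329}} = 2 \left(- \frac{29745329}{121168936}\right) = - \frac{29745329}{60584468} \approx -0.49097$)
$\frac{1}{j} = \frac{1}{- \frac{29745329}{60584468}} = - \frac{60584468}{29745329}$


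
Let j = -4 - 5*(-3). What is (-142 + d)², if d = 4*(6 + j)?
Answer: 5476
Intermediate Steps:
j = 11 (j = -4 - 1*(-15) = -4 + 15 = 11)
d = 68 (d = 4*(6 + 11) = 4*17 = 68)
(-142 + d)² = (-142 + 68)² = (-74)² = 5476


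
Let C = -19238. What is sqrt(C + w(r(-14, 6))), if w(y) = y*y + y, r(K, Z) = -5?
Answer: I*sqrt(19218) ≈ 138.63*I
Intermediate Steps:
w(y) = y + y**2 (w(y) = y**2 + y = y + y**2)
sqrt(C + w(r(-14, 6))) = sqrt(-19238 - 5*(1 - 5)) = sqrt(-19238 - 5*(-4)) = sqrt(-19238 + 20) = sqrt(-19218) = I*sqrt(19218)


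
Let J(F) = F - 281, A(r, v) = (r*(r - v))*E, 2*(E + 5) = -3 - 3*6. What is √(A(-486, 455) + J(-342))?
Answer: 2*I*√1772294 ≈ 2662.6*I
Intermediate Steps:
E = -31/2 (E = -5 + (-3 - 3*6)/2 = -5 + (-3 - 18)/2 = -5 + (½)*(-21) = -5 - 21/2 = -31/2 ≈ -15.500)
A(r, v) = -31*r*(r - v)/2 (A(r, v) = (r*(r - v))*(-31/2) = -31*r*(r - v)/2)
J(F) = -281 + F
√(A(-486, 455) + J(-342)) = √((31/2)*(-486)*(455 - 1*(-486)) + (-281 - 342)) = √((31/2)*(-486)*(455 + 486) - 623) = √((31/2)*(-486)*941 - 623) = √(-7088553 - 623) = √(-7089176) = 2*I*√1772294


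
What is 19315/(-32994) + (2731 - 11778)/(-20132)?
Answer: -45176431/332117604 ≈ -0.13603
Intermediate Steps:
19315/(-32994) + (2731 - 11778)/(-20132) = 19315*(-1/32994) - 9047*(-1/20132) = -19315/32994 + 9047/20132 = -45176431/332117604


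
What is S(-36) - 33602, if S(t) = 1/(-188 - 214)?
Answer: -13508005/402 ≈ -33602.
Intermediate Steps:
S(t) = -1/402 (S(t) = 1/(-402) = -1/402)
S(-36) - 33602 = -1/402 - 33602 = -13508005/402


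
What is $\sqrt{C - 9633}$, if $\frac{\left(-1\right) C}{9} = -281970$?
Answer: $\sqrt{2528097} \approx 1590.0$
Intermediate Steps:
$C = 2537730$ ($C = \left(-9\right) \left(-281970\right) = 2537730$)
$\sqrt{C - 9633} = \sqrt{2537730 - 9633} = \sqrt{2528097}$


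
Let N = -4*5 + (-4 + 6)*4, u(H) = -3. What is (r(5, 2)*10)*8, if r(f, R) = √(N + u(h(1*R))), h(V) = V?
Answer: 80*I*√15 ≈ 309.84*I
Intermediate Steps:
N = -12 (N = -20 + 2*4 = -20 + 8 = -12)
r(f, R) = I*√15 (r(f, R) = √(-12 - 3) = √(-15) = I*√15)
(r(5, 2)*10)*8 = ((I*√15)*10)*8 = (10*I*√15)*8 = 80*I*√15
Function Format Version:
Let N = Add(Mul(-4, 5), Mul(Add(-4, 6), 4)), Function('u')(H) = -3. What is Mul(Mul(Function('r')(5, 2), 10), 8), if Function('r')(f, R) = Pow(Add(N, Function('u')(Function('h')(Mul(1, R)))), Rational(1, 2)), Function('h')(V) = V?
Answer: Mul(80, I, Pow(15, Rational(1, 2))) ≈ Mul(309.84, I)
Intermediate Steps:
N = -12 (N = Add(-20, Mul(2, 4)) = Add(-20, 8) = -12)
Function('r')(f, R) = Mul(I, Pow(15, Rational(1, 2))) (Function('r')(f, R) = Pow(Add(-12, -3), Rational(1, 2)) = Pow(-15, Rational(1, 2)) = Mul(I, Pow(15, Rational(1, 2))))
Mul(Mul(Function('r')(5, 2), 10), 8) = Mul(Mul(Mul(I, Pow(15, Rational(1, 2))), 10), 8) = Mul(Mul(10, I, Pow(15, Rational(1, 2))), 8) = Mul(80, I, Pow(15, Rational(1, 2)))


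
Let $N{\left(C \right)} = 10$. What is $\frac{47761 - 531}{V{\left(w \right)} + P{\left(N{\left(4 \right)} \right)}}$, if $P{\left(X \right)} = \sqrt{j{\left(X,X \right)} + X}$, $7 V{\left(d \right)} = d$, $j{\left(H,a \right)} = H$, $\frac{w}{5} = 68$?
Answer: $\frac{5620370}{5731} - \frac{231427 \sqrt{5}}{5731} \approx 890.4$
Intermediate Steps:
$w = 340$ ($w = 5 \cdot 68 = 340$)
$V{\left(d \right)} = \frac{d}{7}$
$P{\left(X \right)} = \sqrt{2} \sqrt{X}$ ($P{\left(X \right)} = \sqrt{X + X} = \sqrt{2 X} = \sqrt{2} \sqrt{X}$)
$\frac{47761 - 531}{V{\left(w \right)} + P{\left(N{\left(4 \right)} \right)}} = \frac{47761 - 531}{\frac{1}{7} \cdot 340 + \sqrt{2} \sqrt{10}} = \frac{47230}{\frac{340}{7} + 2 \sqrt{5}}$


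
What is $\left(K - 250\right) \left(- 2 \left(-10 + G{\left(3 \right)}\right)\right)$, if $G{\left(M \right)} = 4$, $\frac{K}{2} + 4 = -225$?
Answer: $-8496$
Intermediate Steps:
$K = -458$ ($K = -8 + 2 \left(-225\right) = -8 - 450 = -458$)
$\left(K - 250\right) \left(- 2 \left(-10 + G{\left(3 \right)}\right)\right) = \left(-458 - 250\right) \left(- 2 \left(-10 + 4\right)\right) = - 708 \left(\left(-2\right) \left(-6\right)\right) = \left(-708\right) 12 = -8496$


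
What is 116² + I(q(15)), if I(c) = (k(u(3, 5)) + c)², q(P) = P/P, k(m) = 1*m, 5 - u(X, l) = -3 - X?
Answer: 13600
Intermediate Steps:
u(X, l) = 8 + X (u(X, l) = 5 - (-3 - X) = 5 + (3 + X) = 8 + X)
k(m) = m
q(P) = 1
I(c) = (11 + c)² (I(c) = ((8 + 3) + c)² = (11 + c)²)
116² + I(q(15)) = 116² + (11 + 1)² = 13456 + 12² = 13456 + 144 = 13600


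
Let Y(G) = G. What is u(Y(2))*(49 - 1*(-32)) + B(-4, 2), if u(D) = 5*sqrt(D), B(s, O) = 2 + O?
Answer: 4 + 405*sqrt(2) ≈ 576.76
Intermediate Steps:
u(Y(2))*(49 - 1*(-32)) + B(-4, 2) = (5*sqrt(2))*(49 - 1*(-32)) + (2 + 2) = (5*sqrt(2))*(49 + 32) + 4 = (5*sqrt(2))*81 + 4 = 405*sqrt(2) + 4 = 4 + 405*sqrt(2)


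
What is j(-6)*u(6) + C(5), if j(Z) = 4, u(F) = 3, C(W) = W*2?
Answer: 22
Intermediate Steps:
C(W) = 2*W
j(-6)*u(6) + C(5) = 4*3 + 2*5 = 12 + 10 = 22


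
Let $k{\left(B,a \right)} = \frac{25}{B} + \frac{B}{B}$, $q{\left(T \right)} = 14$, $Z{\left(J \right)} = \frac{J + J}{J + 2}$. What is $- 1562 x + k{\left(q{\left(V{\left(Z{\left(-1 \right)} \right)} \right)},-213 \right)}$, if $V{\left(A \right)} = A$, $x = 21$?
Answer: $- \frac{459189}{14} \approx -32799.0$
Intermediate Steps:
$Z{\left(J \right)} = \frac{2 J}{2 + J}$
$k{\left(B,a \right)} = 1 + \frac{25}{B}$ ($k{\left(B,a \right)} = \frac{25}{B} + 1 = 1 + \frac{25}{B}$)
$- 1562 x + k{\left(q{\left(V{\left(Z{\left(-1 \right)} \right)} \right)},-213 \right)} = \left(-1562\right) 21 + \frac{25 + 14}{14} = -32802 + \frac{1}{14} \cdot 39 = -32802 + \frac{39}{14} = - \frac{459189}{14}$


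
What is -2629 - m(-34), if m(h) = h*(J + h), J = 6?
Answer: -3581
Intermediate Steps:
m(h) = h*(6 + h)
-2629 - m(-34) = -2629 - (-34)*(6 - 34) = -2629 - (-34)*(-28) = -2629 - 1*952 = -2629 - 952 = -3581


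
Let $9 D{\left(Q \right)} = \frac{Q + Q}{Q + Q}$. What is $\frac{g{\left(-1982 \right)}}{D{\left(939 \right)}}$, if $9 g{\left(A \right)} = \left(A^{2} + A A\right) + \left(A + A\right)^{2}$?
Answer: $23569944$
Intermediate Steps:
$D{\left(Q \right)} = \frac{1}{9}$ ($D{\left(Q \right)} = \frac{\left(Q + Q\right) \frac{1}{Q + Q}}{9} = \frac{2 Q \frac{1}{2 Q}}{9} = \frac{1}{9} \cdot 1 = \frac{1}{9}$)
$g{\left(A \right)} = \frac{2 A^{2}}{3}$ ($g{\left(A \right)} = \frac{\left(A^{2} + A A\right) + \left(A + A\right)^{2}}{9} = \frac{\left(A^{2} + A^{2}\right) + \left(2 A\right)^{2}}{9} = \frac{2 A^{2} + 4 A^{2}}{9} = \frac{6 A^{2}}{9} = \frac{2 A^{2}}{3}$)
$\frac{g{\left(-1982 \right)}}{D{\left(939 \right)}} = \frac{2 \left(-1982\right)^{2}}{3} \frac{1}{\frac{1}{9}} = \frac{2}{3} \cdot 3928324 \cdot 9 = \frac{7856648}{3} \cdot 9 = 23569944$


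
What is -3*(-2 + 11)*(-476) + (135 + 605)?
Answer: 13592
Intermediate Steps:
-3*(-2 + 11)*(-476) + (135 + 605) = -3*9*(-476) + 740 = -27*(-476) + 740 = 12852 + 740 = 13592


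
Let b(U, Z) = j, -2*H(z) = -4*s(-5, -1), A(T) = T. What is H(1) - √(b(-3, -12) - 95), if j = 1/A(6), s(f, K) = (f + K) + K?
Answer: -14 - I*√3414/6 ≈ -14.0 - 9.7382*I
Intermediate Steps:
s(f, K) = f + 2*K (s(f, K) = (K + f) + K = f + 2*K)
j = ⅙ (j = 1/6 = ⅙ ≈ 0.16667)
H(z) = -14 (H(z) = -(-2)*(-5 + 2*(-1)) = -(-2)*(-5 - 2) = -(-2)*(-7) = -½*28 = -14)
b(U, Z) = ⅙
H(1) - √(b(-3, -12) - 95) = -14 - √(⅙ - 95) = -14 - √(-569/6) = -14 - I*√3414/6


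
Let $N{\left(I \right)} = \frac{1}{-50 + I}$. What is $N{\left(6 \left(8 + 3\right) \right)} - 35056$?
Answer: $- \frac{560895}{16} \approx -35056.0$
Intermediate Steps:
$N{\left(6 \left(8 + 3\right) \right)} - 35056 = \frac{1}{-50 + 6 \left(8 + 3\right)} - 35056 = \frac{1}{-50 + 6 \cdot 11} - 35056 = \frac{1}{-50 + 66} - 35056 = \frac{1}{16} - 35056 = - \frac{560895}{16}$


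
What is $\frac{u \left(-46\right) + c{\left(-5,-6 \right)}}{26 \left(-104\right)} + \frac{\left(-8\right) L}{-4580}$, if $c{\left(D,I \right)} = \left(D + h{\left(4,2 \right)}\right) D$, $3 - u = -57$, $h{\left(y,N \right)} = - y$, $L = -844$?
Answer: $- \frac{1455677}{3096080} \approx -0.47017$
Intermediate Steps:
$u = 60$ ($u = 3 - -57 = 3 + 57 = 60$)
$c{\left(D,I \right)} = D \left(-4 + D\right)$ ($c{\left(D,I \right)} = \left(D - 4\right) D = \left(-4 + D\right) D = D \left(-4 + D\right)$)
$\frac{u \left(-46\right) + c{\left(-5,-6 \right)}}{26 \left(-104\right)} + \frac{\left(-8\right) L}{-4580} = \frac{60 \left(-46\right) - 5 \left(-4 - 5\right)}{26 \left(-104\right)} + \frac{\left(-8\right) \left(-844\right)}{-4580} = \frac{-2760 - -45}{-2704} + 6752 \left(- \frac{1}{4580}\right) = \left(-2760 + 45\right) \left(- \frac{1}{2704}\right) - \frac{1688}{1145} = \left(-2715\right) \left(- \frac{1}{2704}\right) - \frac{1688}{1145} = \frac{2715}{2704} - \frac{1688}{1145} = - \frac{1455677}{3096080}$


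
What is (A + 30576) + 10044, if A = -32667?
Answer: 7953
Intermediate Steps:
(A + 30576) + 10044 = (-32667 + 30576) + 10044 = -2091 + 10044 = 7953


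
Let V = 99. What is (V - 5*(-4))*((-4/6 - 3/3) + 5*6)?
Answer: 10115/3 ≈ 3371.7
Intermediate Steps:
(V - 5*(-4))*((-4/6 - 3/3) + 5*6) = (99 - 5*(-4))*((-4/6 - 3/3) + 5*6) = (99 + 20)*((-4*1/6 - 3*1/3) + 30) = 119*((-2/3 - 1) + 30) = 119*(-5/3 + 30) = 119*(85/3) = 10115/3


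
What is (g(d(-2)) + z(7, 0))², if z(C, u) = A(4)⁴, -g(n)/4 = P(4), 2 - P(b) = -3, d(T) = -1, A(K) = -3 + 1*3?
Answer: 400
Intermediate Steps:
A(K) = 0 (A(K) = -3 + 3 = 0)
P(b) = 5 (P(b) = 2 - 1*(-3) = 2 + 3 = 5)
g(n) = -20 (g(n) = -4*5 = -20)
z(C, u) = 0 (z(C, u) = 0⁴ = 0)
(g(d(-2)) + z(7, 0))² = (-20 + 0)² = (-20)² = 400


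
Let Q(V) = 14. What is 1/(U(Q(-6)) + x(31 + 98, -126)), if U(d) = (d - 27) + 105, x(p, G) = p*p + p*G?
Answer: 1/479 ≈ 0.0020877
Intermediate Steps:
x(p, G) = p² + G*p
U(d) = 78 + d (U(d) = (-27 + d) + 105 = 78 + d)
1/(U(Q(-6)) + x(31 + 98, -126)) = 1/((78 + 14) + (31 + 98)*(-126 + (31 + 98))) = 1/(92 + 129*(-126 + 129)) = 1/(92 + 129*3) = 1/(92 + 387) = 1/479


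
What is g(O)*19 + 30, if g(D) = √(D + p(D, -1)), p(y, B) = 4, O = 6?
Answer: 30 + 19*√10 ≈ 90.083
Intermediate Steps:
g(D) = √(4 + D) (g(D) = √(D + 4) = √(4 + D))
g(O)*19 + 30 = √(4 + 6)*19 + 30 = √10*19 + 30 = 19*√10 + 30 = 30 + 19*√10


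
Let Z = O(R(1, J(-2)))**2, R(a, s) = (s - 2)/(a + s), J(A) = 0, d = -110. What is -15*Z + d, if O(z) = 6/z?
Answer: -245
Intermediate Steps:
R(a, s) = (-2 + s)/(a + s)
Z = 9 (Z = (6/(((-2 + 0)/(1 + 0))))**2 = (6/((-2/1)))**2 = (6/((1*(-2))))**2 = (6/(-2))**2 = (6*(-1/2))**2 = (-3)**2 = 9)
-15*Z + d = -15*9 - 110 = -135 - 110 = -245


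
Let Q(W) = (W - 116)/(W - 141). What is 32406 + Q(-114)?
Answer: 1652752/51 ≈ 32407.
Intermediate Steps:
Q(W) = (-116 + W)/(-141 + W)
32406 + Q(-114) = 32406 + (-116 - 114)/(-141 - 114) = 32406 - 230/(-255) = 32406 - 1/255*(-230) = 32406 + 46/51 = 1652752/51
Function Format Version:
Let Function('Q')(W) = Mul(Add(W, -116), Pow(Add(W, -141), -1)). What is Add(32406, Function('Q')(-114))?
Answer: Rational(1652752, 51) ≈ 32407.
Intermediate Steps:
Function('Q')(W) = Mul(Pow(Add(-141, W), -1), Add(-116, W)) (Function('Q')(W) = Mul(Add(-116, W), Pow(Add(-141, W), -1)) = Mul(Pow(Add(-141, W), -1), Add(-116, W)))
Add(32406, Function('Q')(-114)) = Add(32406, Mul(Pow(Add(-141, -114), -1), Add(-116, -114))) = Add(32406, Mul(Pow(-255, -1), -230)) = Add(32406, Mul(Rational(-1, 255), -230)) = Add(32406, Rational(46, 51)) = Rational(1652752, 51)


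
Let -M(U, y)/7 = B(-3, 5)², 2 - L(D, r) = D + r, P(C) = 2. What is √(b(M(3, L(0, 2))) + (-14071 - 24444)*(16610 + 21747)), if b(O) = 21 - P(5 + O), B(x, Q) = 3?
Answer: 2*I*√369329959 ≈ 38436.0*I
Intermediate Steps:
L(D, r) = 2 - D - r (L(D, r) = 2 - (D + r) = 2 + (-D - r) = 2 - D - r)
M(U, y) = -63 (M(U, y) = -7*3² = -7*9 = -63)
b(O) = 19 (b(O) = 21 - 1*2 = 21 - 2 = 19)
√(b(M(3, L(0, 2))) + (-14071 - 24444)*(16610 + 21747)) = √(19 + (-14071 - 24444)*(16610 + 21747)) = √(19 - 38515*38357) = √(19 - 1477319855) = √(-1477319836) = 2*I*√369329959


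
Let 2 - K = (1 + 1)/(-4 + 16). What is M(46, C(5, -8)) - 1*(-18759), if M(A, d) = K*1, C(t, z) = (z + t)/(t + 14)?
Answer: 112565/6 ≈ 18761.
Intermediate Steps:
C(t, z) = (t + z)/(14 + t)
K = 11/6 (K = 2 - (1 + 1)/(-4 + 16) = 2 - 2/12 = 2 - 1*⅙ = 2 - ⅙ = 11/6 ≈ 1.8333)
M(A, d) = 11/6 (M(A, d) = (11/6)*1 = 11/6)
M(46, C(5, -8)) - 1*(-18759) = 11/6 - 1*(-18759) = 11/6 + 18759 = 112565/6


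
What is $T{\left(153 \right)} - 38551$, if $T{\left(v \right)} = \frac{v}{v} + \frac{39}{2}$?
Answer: $- \frac{77061}{2} \approx -38531.0$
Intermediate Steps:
$T{\left(v \right)} = \frac{41}{2}$ ($T{\left(v \right)} = 1 + 39 \cdot \frac{1}{2} = 1 + \frac{39}{2} = \frac{41}{2}$)
$T{\left(153 \right)} - 38551 = \frac{41}{2} - 38551 = - \frac{77061}{2}$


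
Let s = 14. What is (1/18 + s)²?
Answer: 64009/324 ≈ 197.56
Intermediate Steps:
(1/18 + s)² = (1/18 + 14)² = (253/18)² = 64009/324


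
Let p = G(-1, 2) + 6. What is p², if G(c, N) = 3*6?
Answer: 576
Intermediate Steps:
G(c, N) = 18
p = 24 (p = 18 + 6 = 24)
p² = 24² = 576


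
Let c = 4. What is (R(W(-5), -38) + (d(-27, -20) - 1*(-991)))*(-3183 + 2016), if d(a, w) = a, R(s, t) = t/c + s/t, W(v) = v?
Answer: -21167046/19 ≈ -1.1141e+6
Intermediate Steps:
R(s, t) = t/4 + s/t
(R(W(-5), -38) + (d(-27, -20) - 1*(-991)))*(-3183 + 2016) = (((1/4)*(-38) - 5/(-38)) + (-27 - 1*(-991)))*(-3183 + 2016) = ((-19/2 - 5*(-1/38)) + (-27 + 991))*(-1167) = ((-19/2 + 5/38) + 964)*(-1167) = (-178/19 + 964)*(-1167) = (18138/19)*(-1167) = -21167046/19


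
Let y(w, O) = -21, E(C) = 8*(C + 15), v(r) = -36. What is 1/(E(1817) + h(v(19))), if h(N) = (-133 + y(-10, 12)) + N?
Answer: 1/14466 ≈ 6.9128e-5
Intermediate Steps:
E(C) = 120 + 8*C (E(C) = 8*(15 + C) = 120 + 8*C)
h(N) = -154 + N (h(N) = (-133 - 21) + N = -154 + N)
1/(E(1817) + h(v(19))) = 1/((120 + 8*1817) + (-154 - 36)) = 1/((120 + 14536) - 190) = 1/(14656 - 190) = 1/14466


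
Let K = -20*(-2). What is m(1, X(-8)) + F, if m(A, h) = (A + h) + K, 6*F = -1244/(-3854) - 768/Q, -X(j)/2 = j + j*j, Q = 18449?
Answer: -7567412828/106653669 ≈ -70.953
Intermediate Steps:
K = 40
X(j) = -2*j - 2*j² (X(j) = -2*(j + j*j) = -2*(j + j²) = -2*j - 2*j²)
F = 4997671/106653669 (F = (-1244/(-3854) - 768/18449)/6 = (-1244*(-1/3854) - 768*1/18449)/6 = (622/1927 - 768/18449)/6 = (⅙)*(9995342/35551223) = 4997671/106653669 ≈ 0.046859)
m(A, h) = 40 + A + h (m(A, h) = (A + h) + 40 = 40 + A + h)
m(1, X(-8)) + F = (40 + 1 - 2*(-8)*(1 - 8)) + 4997671/106653669 = (40 + 1 - 2*(-8)*(-7)) + 4997671/106653669 = (40 + 1 - 112) + 4997671/106653669 = -71 + 4997671/106653669 = -7567412828/106653669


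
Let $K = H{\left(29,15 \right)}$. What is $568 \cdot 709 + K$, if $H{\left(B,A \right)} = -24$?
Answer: $402688$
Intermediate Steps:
$K = -24$
$568 \cdot 709 + K = 568 \cdot 709 - 24 = 402712 - 24 = 402688$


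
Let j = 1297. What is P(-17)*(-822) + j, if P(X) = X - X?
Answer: 1297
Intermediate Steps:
P(X) = 0
P(-17)*(-822) + j = 0*(-822) + 1297 = 0 + 1297 = 1297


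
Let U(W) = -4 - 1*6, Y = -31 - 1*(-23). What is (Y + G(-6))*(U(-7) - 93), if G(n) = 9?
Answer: -103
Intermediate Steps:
Y = -8 (Y = -31 + 23 = -8)
U(W) = -10 (U(W) = -4 - 6 = -10)
(Y + G(-6))*(U(-7) - 93) = (-8 + 9)*(-10 - 93) = 1*(-103) = -103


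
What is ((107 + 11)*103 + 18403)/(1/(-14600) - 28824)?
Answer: -446132200/420830401 ≈ -1.0601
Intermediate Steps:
((107 + 11)*103 + 18403)/(1/(-14600) - 28824) = (118*103 + 18403)/(-1/14600 - 28824) = (12154 + 18403)/(-420830401/14600) = 30557*(-14600/420830401) = -446132200/420830401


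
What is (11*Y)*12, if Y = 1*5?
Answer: 660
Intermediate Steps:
Y = 5
(11*Y)*12 = (11*5)*12 = 55*12 = 660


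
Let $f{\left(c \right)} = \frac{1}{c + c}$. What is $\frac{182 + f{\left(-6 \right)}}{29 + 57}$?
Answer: $\frac{2183}{1032} \approx 2.1153$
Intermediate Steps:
$f{\left(c \right)} = \frac{1}{2 c}$
$\frac{182 + f{\left(-6 \right)}}{29 + 57} = \frac{182 + \frac{1}{2 \left(-6\right)}}{29 + 57} = \frac{182 + \frac{1}{2} \left(- \frac{1}{6}\right)}{86} = \left(182 - \frac{1}{12}\right) \frac{1}{86} = \frac{2183}{12} \cdot \frac{1}{86} = \frac{2183}{1032}$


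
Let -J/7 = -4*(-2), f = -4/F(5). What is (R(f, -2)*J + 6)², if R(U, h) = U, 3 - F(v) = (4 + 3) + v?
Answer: 28900/81 ≈ 356.79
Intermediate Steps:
F(v) = -4 - v (F(v) = 3 - ((4 + 3) + v) = 3 - (7 + v) = 3 + (-7 - v) = -4 - v)
f = 4/9 (f = -4/(-4 - 1*5) = -4/(-4 - 5) = -4/(-9) = -4*(-⅑) = 4/9 ≈ 0.44444)
J = -56 (J = -(-28)*(-2) = -7*8 = -56)
(R(f, -2)*J + 6)² = ((4/9)*(-56) + 6)² = (-224/9 + 6)² = (-170/9)² = 28900/81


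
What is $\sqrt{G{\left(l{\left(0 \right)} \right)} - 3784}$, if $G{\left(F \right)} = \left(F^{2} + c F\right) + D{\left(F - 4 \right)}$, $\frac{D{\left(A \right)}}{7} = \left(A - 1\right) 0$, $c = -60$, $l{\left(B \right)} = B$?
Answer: $2 i \sqrt{946} \approx 61.514 i$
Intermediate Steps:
$D{\left(A \right)} = 0$ ($D{\left(A \right)} = 7 \left(A - 1\right) 0 = 7 \left(-1 + A\right) 0 = 7 \cdot 0 = 0$)
$G{\left(F \right)} = F^{2} - 60 F$ ($G{\left(F \right)} = \left(F^{2} - 60 F\right) + 0 = F^{2} - 60 F$)
$\sqrt{G{\left(l{\left(0 \right)} \right)} - 3784} = \sqrt{0 \left(-60 + 0\right) - 3784} = \sqrt{0 \left(-60\right) - 3784} = \sqrt{0 - 3784} = \sqrt{-3784} = 2 i \sqrt{946}$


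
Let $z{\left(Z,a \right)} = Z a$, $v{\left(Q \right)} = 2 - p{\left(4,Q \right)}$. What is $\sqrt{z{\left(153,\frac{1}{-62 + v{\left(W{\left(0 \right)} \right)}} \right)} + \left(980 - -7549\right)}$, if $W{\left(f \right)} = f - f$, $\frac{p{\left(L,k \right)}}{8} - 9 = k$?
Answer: $\frac{5 \sqrt{165099}}{22} \approx 92.346$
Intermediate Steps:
$p{\left(L,k \right)} = 72 + 8 k$
$W{\left(f \right)} = 0$
$v{\left(Q \right)} = -70 - 8 Q$ ($v{\left(Q \right)} = 2 - \left(72 + 8 Q\right) = -70 - 8 Q$)
$\sqrt{z{\left(153,\frac{1}{-62 + v{\left(W{\left(0 \right)} \right)}} \right)} + \left(980 - -7549\right)} = \sqrt{\frac{153}{-62 - 70} + \left(980 - -7549\right)} = \sqrt{\frac{153}{-62 + \left(-70 + 0\right)} + \left(980 + 7549\right)} = \sqrt{\frac{153}{-62 - 70} + 8529} = \sqrt{\frac{153}{-132} + 8529} = \sqrt{153 \left(- \frac{1}{132}\right) + 8529} = \sqrt{- \frac{51}{44} + 8529} = \sqrt{\frac{375225}{44}} = \frac{5 \sqrt{165099}}{22}$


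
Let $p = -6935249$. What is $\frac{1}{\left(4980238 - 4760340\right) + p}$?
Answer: $- \frac{1}{6715351} \approx -1.4891 \cdot 10^{-7}$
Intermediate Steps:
$\frac{1}{\left(4980238 - 4760340\right) + p} = \frac{1}{\left(4980238 - 4760340\right) - 6935249} = \frac{1}{219898 - 6935249} = \frac{1}{-6715351} = - \frac{1}{6715351}$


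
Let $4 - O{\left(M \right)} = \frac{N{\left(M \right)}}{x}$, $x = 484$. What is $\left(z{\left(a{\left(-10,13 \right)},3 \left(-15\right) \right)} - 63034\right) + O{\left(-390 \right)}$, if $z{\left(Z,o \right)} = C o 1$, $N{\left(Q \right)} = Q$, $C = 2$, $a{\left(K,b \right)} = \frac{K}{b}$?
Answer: $- \frac{15274845}{242} \approx -63119.0$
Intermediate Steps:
$z{\left(Z,o \right)} = 2 o$ ($z{\left(Z,o \right)} = 2 o 1 = 2 o$)
$O{\left(M \right)} = 4 - \frac{M}{484}$
$\left(z{\left(a{\left(-10,13 \right)},3 \left(-15\right) \right)} - 63034\right) + O{\left(-390 \right)} = \left(2 \cdot 3 \left(-15\right) - 63034\right) + \left(4 - - \frac{195}{242}\right) = \left(2 \left(-45\right) - 63034\right) + \left(4 + \frac{195}{242}\right) = \left(-90 - 63034\right) + \frac{1163}{242} = -63124 + \frac{1163}{242} = - \frac{15274845}{242}$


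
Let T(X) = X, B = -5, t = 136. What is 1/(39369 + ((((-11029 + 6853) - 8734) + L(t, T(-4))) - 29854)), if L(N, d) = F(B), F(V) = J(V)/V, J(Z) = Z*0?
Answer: -1/3395 ≈ -0.00029455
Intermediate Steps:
J(Z) = 0
F(V) = 0 (F(V) = 0/V = 0)
L(N, d) = 0
1/(39369 + ((((-11029 + 6853) - 8734) + L(t, T(-4))) - 29854)) = 1/(39369 + ((((-11029 + 6853) - 8734) + 0) - 29854)) = 1/(39369 + (((-4176 - 8734) + 0) - 29854)) = 1/(39369 + ((-12910 + 0) - 29854)) = 1/(39369 + (-12910 - 29854)) = 1/(39369 - 42764) = 1/(-3395) = -1/3395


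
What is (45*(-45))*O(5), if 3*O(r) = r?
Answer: -3375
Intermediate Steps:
O(r) = r/3
(45*(-45))*O(5) = (45*(-45))*((⅓)*5) = -2025*5/3 = -3375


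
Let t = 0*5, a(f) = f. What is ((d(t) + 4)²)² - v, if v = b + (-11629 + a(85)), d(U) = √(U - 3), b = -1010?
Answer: 12531 + 208*I*√3 ≈ 12531.0 + 360.27*I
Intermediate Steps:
t = 0
d(U) = √(-3 + U)
v = -12554 (v = -1010 + (-11629 + 85) = -1010 - 11544 = -12554)
((d(t) + 4)²)² - v = ((√(-3 + 0) + 4)²)² - 1*(-12554) = ((√(-3) + 4)²)² + 12554 = ((I*√3 + 4)²)² + 12554 = ((4 + I*√3)²)² + 12554 = (4 + I*√3)⁴ + 12554 = 12554 + (4 + I*√3)⁴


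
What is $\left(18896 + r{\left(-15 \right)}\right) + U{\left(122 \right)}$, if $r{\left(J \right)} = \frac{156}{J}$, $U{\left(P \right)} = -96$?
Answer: $\frac{93948}{5} \approx 18790.0$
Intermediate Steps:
$\left(18896 + r{\left(-15 \right)}\right) + U{\left(122 \right)} = \left(18896 + \frac{156}{-15}\right) - 96 = \left(18896 + 156 \left(- \frac{1}{15}\right)\right) - 96 = \left(18896 - \frac{52}{5}\right) - 96 = \frac{94428}{5} - 96 = \frac{93948}{5}$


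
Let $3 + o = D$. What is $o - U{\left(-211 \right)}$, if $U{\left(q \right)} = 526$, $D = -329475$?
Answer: $-330004$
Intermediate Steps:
$o = -329478$ ($o = -3 - 329475 = -329478$)
$o - U{\left(-211 \right)} = -329478 - 526 = -330004$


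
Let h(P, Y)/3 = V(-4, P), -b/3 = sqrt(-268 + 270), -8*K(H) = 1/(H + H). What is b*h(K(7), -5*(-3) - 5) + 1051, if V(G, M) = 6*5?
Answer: 1051 - 270*sqrt(2) ≈ 669.16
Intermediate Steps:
K(H) = -1/(16*H) (K(H) = -1/(8*(H + H)) = -1/(2*H)/8 = -1/(16*H))
b = -3*sqrt(2) (b = -3*sqrt(-268 + 270) = -3*sqrt(2) ≈ -4.2426)
V(G, M) = 30
h(P, Y) = 90 (h(P, Y) = 3*30 = 90)
b*h(K(7), -5*(-3) - 5) + 1051 = -3*sqrt(2)*90 + 1051 = -270*sqrt(2) + 1051 = 1051 - 270*sqrt(2)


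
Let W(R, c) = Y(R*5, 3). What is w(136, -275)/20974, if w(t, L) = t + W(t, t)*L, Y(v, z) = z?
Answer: -689/20974 ≈ -0.032850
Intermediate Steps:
W(R, c) = 3
w(t, L) = t + 3*L
w(136, -275)/20974 = (136 + 3*(-275))/20974 = (136 - 825)*(1/20974) = -689*1/20974 = -689/20974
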